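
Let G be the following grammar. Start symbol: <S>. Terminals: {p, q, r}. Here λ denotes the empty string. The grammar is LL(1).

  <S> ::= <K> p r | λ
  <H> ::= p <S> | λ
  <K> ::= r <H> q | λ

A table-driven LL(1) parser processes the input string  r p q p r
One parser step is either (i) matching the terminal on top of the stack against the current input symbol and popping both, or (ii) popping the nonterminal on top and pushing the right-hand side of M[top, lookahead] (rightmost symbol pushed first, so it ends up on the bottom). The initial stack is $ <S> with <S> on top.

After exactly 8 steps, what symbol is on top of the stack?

r

     Stack          Input        Action
  1  $ <S>          r p q p r $  expand <S> ::= <K> p r
  2  $ r p <K>      r p q p r $  expand <K> ::= r <H> q
  3  $ r p q <H> r  r p q p r $  match r
  4  $ r p q <H>    p q p r $    expand <H> ::= p <S>
  5  $ r p q <S> p  p q p r $    match p
  6  $ r p q <S>    q p r $      expand <S> ::= λ
  7  $ r p q        q p r $      match q
  8  $ r p          p r $        match p
Stack after step 8: $ r (top = r).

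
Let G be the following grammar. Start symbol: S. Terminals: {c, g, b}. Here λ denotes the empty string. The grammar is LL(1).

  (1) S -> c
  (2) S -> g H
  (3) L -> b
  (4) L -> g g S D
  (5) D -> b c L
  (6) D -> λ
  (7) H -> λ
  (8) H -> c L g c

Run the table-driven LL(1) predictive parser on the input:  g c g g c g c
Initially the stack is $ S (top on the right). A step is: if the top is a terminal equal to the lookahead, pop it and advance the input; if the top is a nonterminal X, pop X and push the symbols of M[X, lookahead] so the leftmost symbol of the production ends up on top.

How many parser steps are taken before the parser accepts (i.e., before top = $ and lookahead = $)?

12

step 1: stack=$ S  input=g c g g c g c $  — expand S -> g H
step 2: stack=$ H g  input=g c g g c g c $  — match g
step 3: stack=$ H  input=c g g c g c $  — expand H -> c L g c
step 4: stack=$ c g L c  input=c g g c g c $  — match c
step 5: stack=$ c g L  input=g g c g c $  — expand L -> g g S D
step 6: stack=$ c g D S g g  input=g g c g c $  — match g
step 7: stack=$ c g D S g  input=g c g c $  — match g
step 8: stack=$ c g D S  input=c g c $  — expand S -> c
step 9: stack=$ c g D c  input=c g c $  — match c
step 10: stack=$ c g D  input=g c $  — expand D -> λ
step 11: stack=$ c g  input=g c $  — match g
step 12: stack=$ c  input=c $  — match c
Accept reached after 12 steps.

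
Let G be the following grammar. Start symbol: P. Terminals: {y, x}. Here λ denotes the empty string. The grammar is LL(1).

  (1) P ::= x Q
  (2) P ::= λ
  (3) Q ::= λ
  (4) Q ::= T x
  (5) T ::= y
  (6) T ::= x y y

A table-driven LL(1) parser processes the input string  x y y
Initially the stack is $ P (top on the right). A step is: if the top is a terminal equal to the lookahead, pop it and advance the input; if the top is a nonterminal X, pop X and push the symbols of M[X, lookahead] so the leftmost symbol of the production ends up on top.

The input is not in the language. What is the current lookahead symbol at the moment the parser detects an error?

step 1: stack=$ P  input=x y y $  — expand P ::= x Q
step 2: stack=$ Q x  input=x y y $  — match x
step 3: stack=$ Q  input=y y $  — expand Q ::= T x
step 4: stack=$ x T  input=y y $  — expand T ::= y
step 5: stack=$ x y  input=y y $  — match y
step 6: stack=$ x  input=y $  — error: top is terminal x but lookahead is y

y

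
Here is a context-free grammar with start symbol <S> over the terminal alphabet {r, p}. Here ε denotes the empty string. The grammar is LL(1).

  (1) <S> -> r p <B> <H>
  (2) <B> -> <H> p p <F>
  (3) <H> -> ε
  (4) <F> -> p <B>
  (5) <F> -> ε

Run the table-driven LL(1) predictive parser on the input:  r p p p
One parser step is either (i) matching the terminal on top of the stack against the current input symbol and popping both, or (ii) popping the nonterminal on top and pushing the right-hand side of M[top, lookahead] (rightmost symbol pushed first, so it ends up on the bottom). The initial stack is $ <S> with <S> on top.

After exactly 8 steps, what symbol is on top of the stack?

<H>

step 1: stack=$ <S>  input=r p p p $  — expand <S> -> r p <B> <H>
step 2: stack=$ <H> <B> p r  input=r p p p $  — match r
step 3: stack=$ <H> <B> p  input=p p p $  — match p
step 4: stack=$ <H> <B>  input=p p $  — expand <B> -> <H> p p <F>
step 5: stack=$ <H> <F> p p <H>  input=p p $  — expand <H> -> ε
step 6: stack=$ <H> <F> p p  input=p p $  — match p
step 7: stack=$ <H> <F> p  input=p $  — match p
step 8: stack=$ <H> <F>  input=$  — expand <F> -> ε
Stack after step 8: $ <H> (top = <H>).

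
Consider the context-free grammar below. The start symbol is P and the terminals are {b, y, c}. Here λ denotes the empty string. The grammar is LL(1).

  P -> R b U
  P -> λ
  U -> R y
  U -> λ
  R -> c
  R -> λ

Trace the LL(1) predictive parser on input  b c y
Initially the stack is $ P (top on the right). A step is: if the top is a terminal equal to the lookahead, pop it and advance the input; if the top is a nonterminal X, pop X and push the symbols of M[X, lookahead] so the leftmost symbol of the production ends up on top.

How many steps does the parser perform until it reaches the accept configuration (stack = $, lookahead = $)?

7

     Stack    Input    Action
  1  $ P      b c y $  expand P -> R b U
  2  $ U b R  b c y $  expand R -> λ
  3  $ U b    b c y $  match b
  4  $ U      c y $    expand U -> R y
  5  $ y R    c y $    expand R -> c
  6  $ y c    c y $    match c
  7  $ y      y $      match y
Accept reached after 7 steps.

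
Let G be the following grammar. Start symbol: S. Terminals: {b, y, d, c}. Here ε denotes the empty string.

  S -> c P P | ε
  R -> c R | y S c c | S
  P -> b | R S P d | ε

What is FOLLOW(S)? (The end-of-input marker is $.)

{$, b, c, d, y}

FIRST(S): from S->c P P we get {c}; from S->ε we get {ε}. So FIRST(S) = {ε, c}.
FIRST(R): from R->c R we get {c}; from R->y S c c we get {y}; from R->S we get {ε, c}. So FIRST(R) = {ε, c, y}.
FIRST(P): from P->b we get {b}; from P->R S P d we get {b, c, d, y}; from P->ε we get {ε}. So FIRST(P) = {ε, b, c, d, y}.
FOLLOW(S) includes $ since S is the start symbol.
FOLLOW(R): in R->c R, the suffix after R is empty (adds nothing new); in P->R S P d, R is followed by S P d with FIRST {b, c, d, y}. Thus FOLLOW(R) = {b, c, d, y}.
FOLLOW(S): in R->y S c c, S is followed by c c with FIRST {c}; in R->S, the suffix after S is empty, so FOLLOW(S) ⊇ FOLLOW(R) = {b, c, d, y}; in P->R S P d, S is followed by P d with FIRST {b, c, d, y}. Thus FOLLOW(S) = {$, b, c, d, y}.
FOLLOW(P): in S->c P P (occurrence 1), P is followed by P with FIRST {ε, b, c, d, y}; in S->c P P (occurrence 1), the suffix after P is nullable, so FOLLOW(P) ⊇ FOLLOW(S) = {$, b, c, d, y}; in S->c P P (occurrence 2), the suffix after P is empty, so FOLLOW(P) ⊇ FOLLOW(S) = {$, b, c, d, y}; in P->R S P d, P is followed by d with FIRST {d}. Thus FOLLOW(P) = {$, b, c, d, y}.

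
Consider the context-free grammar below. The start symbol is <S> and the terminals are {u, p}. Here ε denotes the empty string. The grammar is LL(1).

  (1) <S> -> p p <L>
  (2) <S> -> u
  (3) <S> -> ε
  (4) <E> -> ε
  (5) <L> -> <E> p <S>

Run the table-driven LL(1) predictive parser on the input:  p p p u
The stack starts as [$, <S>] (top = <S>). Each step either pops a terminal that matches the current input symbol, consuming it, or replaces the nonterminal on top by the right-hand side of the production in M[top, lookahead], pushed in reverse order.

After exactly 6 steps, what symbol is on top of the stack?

     Stack        Input      Action
  1  $ <S>        p p p u $  expand <S> -> p p <L>
  2  $ <L> p p    p p p u $  match p
  3  $ <L> p      p p u $    match p
  4  $ <L>        p u $      expand <L> -> <E> p <S>
  5  $ <S> p <E>  p u $      expand <E> -> ε
  6  $ <S> p      p u $      match p
Stack after step 6: $ <S> (top = <S>).

<S>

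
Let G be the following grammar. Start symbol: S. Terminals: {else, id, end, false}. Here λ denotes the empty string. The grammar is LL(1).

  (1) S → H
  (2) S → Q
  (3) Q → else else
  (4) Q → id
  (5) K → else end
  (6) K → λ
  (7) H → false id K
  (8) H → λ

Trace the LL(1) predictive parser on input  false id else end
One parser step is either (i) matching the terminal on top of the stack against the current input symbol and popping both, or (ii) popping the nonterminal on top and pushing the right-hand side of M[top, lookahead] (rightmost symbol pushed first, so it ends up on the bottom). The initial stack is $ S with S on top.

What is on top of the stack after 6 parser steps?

step 1: stack=$ S  input=false id else end $  — expand S → H
step 2: stack=$ H  input=false id else end $  — expand H → false id K
step 3: stack=$ K id false  input=false id else end $  — match false
step 4: stack=$ K id  input=id else end $  — match id
step 5: stack=$ K  input=else end $  — expand K → else end
step 6: stack=$ end else  input=else end $  — match else
Stack after step 6: $ end (top = end).

end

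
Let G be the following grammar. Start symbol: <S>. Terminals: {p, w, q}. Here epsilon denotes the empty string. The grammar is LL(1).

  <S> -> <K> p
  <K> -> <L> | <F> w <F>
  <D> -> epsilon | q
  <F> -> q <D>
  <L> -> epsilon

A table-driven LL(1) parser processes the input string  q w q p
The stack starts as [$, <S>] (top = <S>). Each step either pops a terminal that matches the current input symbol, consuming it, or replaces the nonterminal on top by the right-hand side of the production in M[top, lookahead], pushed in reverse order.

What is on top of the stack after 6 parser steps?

<F>

step 1: stack=$ <S>  input=q w q p $  — expand <S> -> <K> p
step 2: stack=$ p <K>  input=q w q p $  — expand <K> -> <F> w <F>
step 3: stack=$ p <F> w <F>  input=q w q p $  — expand <F> -> q <D>
step 4: stack=$ p <F> w <D> q  input=q w q p $  — match q
step 5: stack=$ p <F> w <D>  input=w q p $  — expand <D> -> epsilon
step 6: stack=$ p <F> w  input=w q p $  — match w
Stack after step 6: $ p <F> (top = <F>).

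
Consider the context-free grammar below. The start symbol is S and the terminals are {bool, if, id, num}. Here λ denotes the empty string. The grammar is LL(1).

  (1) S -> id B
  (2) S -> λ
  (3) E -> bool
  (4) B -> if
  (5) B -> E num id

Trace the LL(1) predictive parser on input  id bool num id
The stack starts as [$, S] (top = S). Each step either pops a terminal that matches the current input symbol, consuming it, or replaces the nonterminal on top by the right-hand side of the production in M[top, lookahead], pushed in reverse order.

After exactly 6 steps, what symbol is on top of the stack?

     Stack          Input             Action
  1  $ S            id bool num id $  expand S -> id B
  2  $ B id         id bool num id $  match id
  3  $ B            bool num id $     expand B -> E num id
  4  $ id num E     bool num id $     expand E -> bool
  5  $ id num bool  bool num id $     match bool
  6  $ id num       num id $          match num
Stack after step 6: $ id (top = id).

id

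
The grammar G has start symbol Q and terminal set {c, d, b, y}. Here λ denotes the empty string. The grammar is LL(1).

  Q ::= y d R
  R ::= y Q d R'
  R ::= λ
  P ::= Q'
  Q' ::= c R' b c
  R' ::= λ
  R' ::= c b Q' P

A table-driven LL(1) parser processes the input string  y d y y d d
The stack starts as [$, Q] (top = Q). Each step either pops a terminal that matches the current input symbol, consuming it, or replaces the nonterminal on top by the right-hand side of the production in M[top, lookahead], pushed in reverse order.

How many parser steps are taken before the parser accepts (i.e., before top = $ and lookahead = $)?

step 1: stack=$ Q  input=y d y y d d $  — expand Q ::= y d R
step 2: stack=$ R d y  input=y d y y d d $  — match y
step 3: stack=$ R d  input=d y y d d $  — match d
step 4: stack=$ R  input=y y d d $  — expand R ::= y Q d R'
step 5: stack=$ R' d Q y  input=y y d d $  — match y
step 6: stack=$ R' d Q  input=y d d $  — expand Q ::= y d R
step 7: stack=$ R' d R d y  input=y d d $  — match y
step 8: stack=$ R' d R d  input=d d $  — match d
step 9: stack=$ R' d R  input=d $  — expand R ::= λ
step 10: stack=$ R' d  input=d $  — match d
step 11: stack=$ R'  input=$  — expand R' ::= λ
Accept reached after 11 steps.

11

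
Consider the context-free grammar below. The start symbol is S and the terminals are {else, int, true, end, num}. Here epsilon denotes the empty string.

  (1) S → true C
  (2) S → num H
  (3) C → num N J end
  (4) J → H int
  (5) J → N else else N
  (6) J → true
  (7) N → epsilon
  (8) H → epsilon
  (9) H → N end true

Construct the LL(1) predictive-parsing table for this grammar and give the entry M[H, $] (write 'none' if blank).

H → epsilon

FIRST(S): from S→true C we get {true}; from S→num H we get {num}. So FIRST(S) = {num, true}.
FIRST(C): from C→num N J end we get {num}. So FIRST(C) = {num}.
FIRST(N): from N→epsilon we get {epsilon}. So FIRST(N) = {epsilon}.
FIRST(H): from H→epsilon we get {epsilon}; from H→N end true we get {end}. So FIRST(H) = {epsilon, end}.
FIRST(J): from J→H int we get {end, int}; from J→N else else N we get {else}; from J→true we get {true}. So FIRST(J) = {else, end, int, true}.
FOLLOW(S) includes $ since S is the start symbol.
FOLLOW(S): S appears on no right-hand side. Thus FOLLOW(S) = {$}.
FOLLOW(H): in S→num H, the suffix after H is empty, so FOLLOW(H) ⊇ FOLLOW(S) = {$}; in J→H int, H is followed by int with FIRST {int}. Thus FOLLOW(H) = {$, int}.
For H → epsilon: FIRST(epsilon) = {epsilon}, so it goes in M[H, t] for t ∈ {}; since epsilon ∈ FIRST, also for every t ∈ FOLLOW(H) = {$, int}.
For H → N end true: FIRST(N end true) = {end}, so it goes in M[H, t] for t ∈ {end}.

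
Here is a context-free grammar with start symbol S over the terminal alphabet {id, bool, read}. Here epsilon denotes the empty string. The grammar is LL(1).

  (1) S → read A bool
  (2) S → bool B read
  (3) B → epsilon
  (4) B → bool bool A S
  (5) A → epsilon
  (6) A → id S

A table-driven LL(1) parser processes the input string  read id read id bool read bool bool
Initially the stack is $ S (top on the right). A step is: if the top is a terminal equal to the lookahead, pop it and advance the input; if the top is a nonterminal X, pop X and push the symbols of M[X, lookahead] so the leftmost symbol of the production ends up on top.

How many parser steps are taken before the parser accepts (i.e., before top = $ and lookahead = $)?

14

step 1: stack=$ S  input=read id read id bool read bool bool $  — expand S → read A bool
step 2: stack=$ bool A read  input=read id read id bool read bool bool $  — match read
step 3: stack=$ bool A  input=id read id bool read bool bool $  — expand A → id S
step 4: stack=$ bool S id  input=id read id bool read bool bool $  — match id
step 5: stack=$ bool S  input=read id bool read bool bool $  — expand S → read A bool
step 6: stack=$ bool bool A read  input=read id bool read bool bool $  — match read
step 7: stack=$ bool bool A  input=id bool read bool bool $  — expand A → id S
step 8: stack=$ bool bool S id  input=id bool read bool bool $  — match id
step 9: stack=$ bool bool S  input=bool read bool bool $  — expand S → bool B read
step 10: stack=$ bool bool read B bool  input=bool read bool bool $  — match bool
step 11: stack=$ bool bool read B  input=read bool bool $  — expand B → epsilon
step 12: stack=$ bool bool read  input=read bool bool $  — match read
step 13: stack=$ bool bool  input=bool bool $  — match bool
step 14: stack=$ bool  input=bool $  — match bool
Accept reached after 14 steps.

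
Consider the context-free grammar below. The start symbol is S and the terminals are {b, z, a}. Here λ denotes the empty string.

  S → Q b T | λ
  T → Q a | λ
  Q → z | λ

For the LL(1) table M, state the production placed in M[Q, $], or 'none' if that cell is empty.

none

FIRST(Q): from Q→z we get {z}; from Q→λ we get {λ}. So FIRST(Q) = {λ, z}.
FIRST(S): from S→Q b T we get {b, z}; from S→λ we get {λ}. So FIRST(S) = {λ, b, z}.
FIRST(T): from T→Q a we get {a, z}; from T→λ we get {λ}. So FIRST(T) = {λ, a, z}.
FOLLOW(S) includes $ since S is the start symbol.
FOLLOW(Q): in S→Q b T, Q is followed by b T with FIRST {b}; in T→Q a, Q is followed by a with FIRST {a}. Thus FOLLOW(Q) = {a, b}.
For Q → z: FIRST(z) = {z}, so it goes in M[Q, t] for t ∈ {z}.
For Q → λ: FIRST(λ) = {λ}, so it goes in M[Q, t] for t ∈ {}; since λ ∈ FIRST, also for every t ∈ FOLLOW(Q) = {a, b}.
None of these place a production in M[Q, $].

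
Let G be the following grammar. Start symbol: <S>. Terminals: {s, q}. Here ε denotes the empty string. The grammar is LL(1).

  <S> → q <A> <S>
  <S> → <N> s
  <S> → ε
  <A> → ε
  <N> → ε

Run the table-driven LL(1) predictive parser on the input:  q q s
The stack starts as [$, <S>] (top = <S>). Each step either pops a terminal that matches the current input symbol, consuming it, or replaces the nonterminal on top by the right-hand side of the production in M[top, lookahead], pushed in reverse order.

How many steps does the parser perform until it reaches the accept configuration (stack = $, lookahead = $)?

9

     Stack        Input    Action
  1  $ <S>        q q s $  expand <S> → q <A> <S>
  2  $ <S> <A> q  q q s $  match q
  3  $ <S> <A>    q s $    expand <A> → ε
  4  $ <S>        q s $    expand <S> → q <A> <S>
  5  $ <S> <A> q  q s $    match q
  6  $ <S> <A>    s $      expand <A> → ε
  7  $ <S>        s $      expand <S> → <N> s
  8  $ s <N>      s $      expand <N> → ε
  9  $ s          s $      match s
Accept reached after 9 steps.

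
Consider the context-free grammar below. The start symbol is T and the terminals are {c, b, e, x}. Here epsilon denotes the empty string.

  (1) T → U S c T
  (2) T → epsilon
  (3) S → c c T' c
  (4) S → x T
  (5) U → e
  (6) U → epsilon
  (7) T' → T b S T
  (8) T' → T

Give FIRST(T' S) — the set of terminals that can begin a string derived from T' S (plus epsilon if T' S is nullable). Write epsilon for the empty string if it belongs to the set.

FIRST(S) = {c, x}
FIRST(U) = {epsilon, e}
FIRST(T) = {epsilon, c, e, x}  (via U S c T)
FIRST(T') = {epsilon, b, c, e, x}  (via T b S T, T)
FIRST(T' S): take FIRST of each symbol in turn, carrying on past any symbol whose FIRST contains epsilon; result {b, c, e, x}.

{b, c, e, x}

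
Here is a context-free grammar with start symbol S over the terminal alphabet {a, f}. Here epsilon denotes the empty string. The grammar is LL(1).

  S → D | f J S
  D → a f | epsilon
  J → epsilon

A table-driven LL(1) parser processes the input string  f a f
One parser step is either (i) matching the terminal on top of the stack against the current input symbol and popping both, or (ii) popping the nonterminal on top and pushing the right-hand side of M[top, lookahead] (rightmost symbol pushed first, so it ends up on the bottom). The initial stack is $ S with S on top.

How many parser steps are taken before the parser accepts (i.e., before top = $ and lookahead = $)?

7

     Stack    Input    Action
  1  $ S      f a f $  expand S → f J S
  2  $ S J f  f a f $  match f
  3  $ S J    a f $    expand J → epsilon
  4  $ S      a f $    expand S → D
  5  $ D      a f $    expand D → a f
  6  $ f a    a f $    match a
  7  $ f      f $      match f
Accept reached after 7 steps.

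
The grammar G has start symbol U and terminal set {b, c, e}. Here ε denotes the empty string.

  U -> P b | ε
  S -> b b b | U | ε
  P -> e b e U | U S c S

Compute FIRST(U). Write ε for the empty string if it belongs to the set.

FIRST(U): from U->P b we get {b, c, e}; from U->ε we get {ε}. So FIRST(U) = {ε, b, c, e}.
FIRST(S): from S->b b b we get {b}; from S->U we get {ε, b, c, e}; from S->ε we get {ε}. So FIRST(S) = {ε, b, c, e}.
FIRST(P): from P->e b e U we get {e}; from P->U S c S we get {b, c, e}. So FIRST(P) = {b, c, e}.

{ε, b, c, e}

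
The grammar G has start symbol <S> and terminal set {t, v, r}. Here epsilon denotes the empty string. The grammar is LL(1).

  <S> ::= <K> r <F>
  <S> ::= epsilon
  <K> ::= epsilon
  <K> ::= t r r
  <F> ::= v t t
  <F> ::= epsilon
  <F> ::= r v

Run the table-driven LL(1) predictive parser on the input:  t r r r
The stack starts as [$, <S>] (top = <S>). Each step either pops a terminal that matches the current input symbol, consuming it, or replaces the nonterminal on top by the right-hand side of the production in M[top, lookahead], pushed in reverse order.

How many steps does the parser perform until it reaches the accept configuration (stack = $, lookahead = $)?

7

     Stack          Input      Action
  1  $ <S>          t r r r $  expand <S> ::= <K> r <F>
  2  $ <F> r <K>    t r r r $  expand <K> ::= t r r
  3  $ <F> r r r t  t r r r $  match t
  4  $ <F> r r r    r r r $    match r
  5  $ <F> r r      r r $      match r
  6  $ <F> r        r $        match r
  7  $ <F>          $          expand <F> ::= epsilon
Accept reached after 7 steps.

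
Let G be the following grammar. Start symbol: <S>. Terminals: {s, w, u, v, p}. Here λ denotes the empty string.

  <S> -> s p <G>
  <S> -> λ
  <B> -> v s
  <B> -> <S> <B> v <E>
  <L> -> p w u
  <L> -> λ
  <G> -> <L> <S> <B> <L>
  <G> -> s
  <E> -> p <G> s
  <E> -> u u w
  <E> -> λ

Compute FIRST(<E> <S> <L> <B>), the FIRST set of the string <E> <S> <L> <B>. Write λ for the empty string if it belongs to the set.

FIRST(<S>): from <S>->s p <G> we get {s}; from <S>->λ we get {λ}. So FIRST(<S>) = {λ, s}.
FIRST(<L>): from <L>->p w u we get {p}; from <L>->λ we get {λ}. So FIRST(<L>) = {λ, p}.
FIRST(<E>): from <E>->p <G> s we get {p}; from <E>->u u w we get {u}; from <E>->λ we get {λ}. So FIRST(<E>) = {λ, p, u}.
FIRST(<B>): from <B>->v s we get {v}; from <B>-><S> <B> v <E> we get {s, v}. So FIRST(<B>) = {s, v}.
FIRST(<G>): from <G>-><L> <S> <B> <L> we get {p, s, v}; from <G>->s we get {s}. So FIRST(<G>) = {p, s, v}.
FIRST(<E> <S> <L> <B>): take FIRST of each symbol in turn, carrying on past any symbol whose FIRST contains λ; result {p, s, u, v}.

{p, s, u, v}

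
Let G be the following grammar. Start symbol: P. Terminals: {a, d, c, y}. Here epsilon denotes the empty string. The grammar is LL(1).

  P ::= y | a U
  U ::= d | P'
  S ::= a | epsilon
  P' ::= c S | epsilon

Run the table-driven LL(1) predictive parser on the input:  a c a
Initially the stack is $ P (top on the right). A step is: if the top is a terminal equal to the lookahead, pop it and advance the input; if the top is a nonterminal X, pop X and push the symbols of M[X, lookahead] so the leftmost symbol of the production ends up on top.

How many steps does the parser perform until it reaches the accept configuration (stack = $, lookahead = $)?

step 1: stack=$ P  input=a c a $  — expand P ::= a U
step 2: stack=$ U a  input=a c a $  — match a
step 3: stack=$ U  input=c a $  — expand U ::= P'
step 4: stack=$ P'  input=c a $  — expand P' ::= c S
step 5: stack=$ S c  input=c a $  — match c
step 6: stack=$ S  input=a $  — expand S ::= a
step 7: stack=$ a  input=a $  — match a
Accept reached after 7 steps.

7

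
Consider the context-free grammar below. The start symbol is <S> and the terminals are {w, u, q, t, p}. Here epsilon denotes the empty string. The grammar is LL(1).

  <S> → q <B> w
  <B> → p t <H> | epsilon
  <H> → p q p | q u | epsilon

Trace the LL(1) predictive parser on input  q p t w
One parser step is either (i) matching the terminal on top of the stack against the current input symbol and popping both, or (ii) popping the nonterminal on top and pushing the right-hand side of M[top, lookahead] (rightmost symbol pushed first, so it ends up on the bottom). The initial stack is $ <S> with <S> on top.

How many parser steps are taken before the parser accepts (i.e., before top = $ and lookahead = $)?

     Stack        Input      Action
  1  $ <S>        q p t w $  expand <S> → q <B> w
  2  $ w <B> q    q p t w $  match q
  3  $ w <B>      p t w $    expand <B> → p t <H>
  4  $ w <H> t p  p t w $    match p
  5  $ w <H> t    t w $      match t
  6  $ w <H>      w $        expand <H> → epsilon
  7  $ w          w $        match w
Accept reached after 7 steps.

7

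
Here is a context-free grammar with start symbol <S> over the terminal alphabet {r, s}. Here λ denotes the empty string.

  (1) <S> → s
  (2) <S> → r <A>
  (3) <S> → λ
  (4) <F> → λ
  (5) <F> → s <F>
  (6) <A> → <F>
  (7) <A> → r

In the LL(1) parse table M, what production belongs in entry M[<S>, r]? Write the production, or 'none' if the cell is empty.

FIRST(<S>): from <S>→s we get {s}; from <S>→r <A> we get {r}; from <S>→λ we get {λ}. So FIRST(<S>) = {λ, r, s}.
FIRST(<F>): from <F>→λ we get {λ}; from <F>→s <F> we get {s}. So FIRST(<F>) = {λ, s}.
FIRST(<A>): from <A>→<F> we get {λ, s}; from <A>→r we get {r}. So FIRST(<A>) = {λ, r, s}.
FOLLOW(<S>) includes $ since <S> is the start symbol.
FOLLOW(<S>): <S> appears on no right-hand side. Thus FOLLOW(<S>) = {$}.
For <S> → s: FIRST(s) = {s}, so it goes in M[<S>, t] for t ∈ {s}.
For <S> → r <A>: FIRST(r <A>) = {r}, so it goes in M[<S>, t] for t ∈ {r}.
For <S> → λ: FIRST(λ) = {λ}, so it goes in M[<S>, t] for t ∈ {}; since λ ∈ FIRST, also for every t ∈ FOLLOW(<S>) = {$}.

<S> → r <A>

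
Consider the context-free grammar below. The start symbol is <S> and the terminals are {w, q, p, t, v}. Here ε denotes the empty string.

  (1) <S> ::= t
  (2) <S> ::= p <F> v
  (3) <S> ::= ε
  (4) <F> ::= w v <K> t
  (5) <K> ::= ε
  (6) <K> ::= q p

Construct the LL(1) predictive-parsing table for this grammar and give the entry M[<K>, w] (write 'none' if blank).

FIRST(<S>) = {ε, p, t}
FIRST(<F>) = {w}
FIRST(<K>) = {ε, q}
FOLLOW(<S>) includes $ since <S> is the start symbol.
FOLLOW(<K>): in <F>::=w v <K> t, <K> is followed by t with FIRST {t}. Thus FOLLOW(<K>) = {t}.
For <K> ::= ε: FIRST(ε) = {ε}, so it goes in M[<K>, t] for t ∈ {}; since ε ∈ FIRST, also for every t ∈ FOLLOW(<K>) = {t}.
For <K> ::= q p: FIRST(q p) = {q}, so it goes in M[<K>, t] for t ∈ {q}.
None of these place a production in M[<K>, w].

none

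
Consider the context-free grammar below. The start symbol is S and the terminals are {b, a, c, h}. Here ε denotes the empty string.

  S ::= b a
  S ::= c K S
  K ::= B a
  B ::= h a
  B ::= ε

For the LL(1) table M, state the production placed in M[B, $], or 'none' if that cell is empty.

none

FIRST(S): from S::=b a we get {b}; from S::=c K S we get {c}. So FIRST(S) = {b, c}.
FIRST(B): from B::=h a we get {h}; from B::=ε we get {ε}. So FIRST(B) = {ε, h}.
FIRST(K): from K::=B a we get {a, h}. So FIRST(K) = {a, h}.
FOLLOW(S) includes $ since S is the start symbol.
FOLLOW(B): in K::=B a, B is followed by a with FIRST {a}. Thus FOLLOW(B) = {a}.
For B ::= h a: FIRST(h a) = {h}, so it goes in M[B, t] for t ∈ {h}.
For B ::= ε: FIRST(ε) = {ε}, so it goes in M[B, t] for t ∈ {}; since ε ∈ FIRST, also for every t ∈ FOLLOW(B) = {a}.
None of these place a production in M[B, $].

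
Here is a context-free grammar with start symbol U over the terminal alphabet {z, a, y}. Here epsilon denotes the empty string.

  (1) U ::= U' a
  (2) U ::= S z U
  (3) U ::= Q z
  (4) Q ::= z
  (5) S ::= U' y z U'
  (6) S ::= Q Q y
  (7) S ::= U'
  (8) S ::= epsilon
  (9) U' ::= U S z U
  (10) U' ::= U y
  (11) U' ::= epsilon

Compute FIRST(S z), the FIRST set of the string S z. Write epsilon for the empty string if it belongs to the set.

FIRST(Q) = {z}
FIRST(U) = {a, y, z}  (via U' a, S z U, Q z)
FIRST(U') = {epsilon, a, y, z}  (via U S z U, U y)
FIRST(S) = {epsilon, a, y, z}  (via U' y z U', Q Q y, U')
FIRST(S z): take FIRST of each symbol in turn, carrying on past any symbol whose FIRST contains epsilon; result {a, y, z}.

{a, y, z}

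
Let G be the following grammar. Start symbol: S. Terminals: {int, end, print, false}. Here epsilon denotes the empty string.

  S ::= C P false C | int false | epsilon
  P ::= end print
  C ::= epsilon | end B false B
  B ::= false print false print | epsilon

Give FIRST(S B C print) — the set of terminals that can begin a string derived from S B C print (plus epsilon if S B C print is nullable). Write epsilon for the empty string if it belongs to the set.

{end, false, int, print}

FIRST(P) = {end}
FIRST(C) = {epsilon, end}
FIRST(B) = {epsilon, false}
FIRST(S) = {epsilon, end, int}  (via C P false C)
FIRST(S B C print): take FIRST of each symbol in turn, carrying on past any symbol whose FIRST contains epsilon; result {end, false, int, print}.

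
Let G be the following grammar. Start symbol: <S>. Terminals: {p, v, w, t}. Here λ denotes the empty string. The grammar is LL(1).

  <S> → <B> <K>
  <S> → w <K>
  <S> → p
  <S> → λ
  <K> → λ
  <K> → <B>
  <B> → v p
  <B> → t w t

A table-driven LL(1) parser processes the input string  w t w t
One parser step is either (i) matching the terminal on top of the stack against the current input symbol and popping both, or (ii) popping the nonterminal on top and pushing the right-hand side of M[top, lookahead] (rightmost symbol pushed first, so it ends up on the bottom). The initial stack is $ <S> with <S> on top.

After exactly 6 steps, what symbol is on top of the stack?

     Stack    Input      Action
  1  $ <S>    w t w t $  expand <S> → w <K>
  2  $ <K> w  w t w t $  match w
  3  $ <K>    t w t $    expand <K> → <B>
  4  $ <B>    t w t $    expand <B> → t w t
  5  $ t w t  t w t $    match t
  6  $ t w    w t $      match w
Stack after step 6: $ t (top = t).

t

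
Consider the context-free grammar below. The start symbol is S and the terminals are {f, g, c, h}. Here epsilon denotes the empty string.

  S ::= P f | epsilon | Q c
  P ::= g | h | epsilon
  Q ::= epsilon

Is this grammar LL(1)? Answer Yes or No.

Yes

FIRST(S) = {epsilon, c, f, g, h}
FIRST(P) = {epsilon, g, h}
FIRST(Q) = {epsilon}
FOLLOW(S) = {$}
FOLLOW(P) = {f}
FOLLOW(Q) = {c}
Each cell of M receives at most one production.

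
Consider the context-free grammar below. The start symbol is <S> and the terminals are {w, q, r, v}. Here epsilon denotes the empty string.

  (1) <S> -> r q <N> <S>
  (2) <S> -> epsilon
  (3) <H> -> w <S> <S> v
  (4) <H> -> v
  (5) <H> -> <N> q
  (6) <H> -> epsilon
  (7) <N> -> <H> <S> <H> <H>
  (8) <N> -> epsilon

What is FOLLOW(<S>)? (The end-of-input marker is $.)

FIRST(<S>) = {epsilon, r}
FIRST(<H>) = {epsilon, q, r, v, w}  (via <N> q)
FIRST(<N>) = {epsilon, q, r, v, w}  (via <H> <S> <H> <H>)
FOLLOW(<S>) includes $ since <S> is the start symbol.
FOLLOW(<S>): in <S>->r q <N> <S>, the suffix after <S> is empty (adds nothing new); in <H>->w <S> <S> v (occurrence 1), <S> is followed by <S> v with FIRST {r, v}; in <H>->w <S> <S> v (occurrence 2), <S> is followed by v with FIRST {v}; in <N>-><H> <S> <H> <H>, <S> is followed by <H> <H> with FIRST {epsilon, q, r, v, w}; in <N>-><H> <S> <H> <H>, the suffix after <S> is nullable, so FOLLOW(<S>) ⊇ FOLLOW(<N>) = {$, q, r, v, w}. Thus FOLLOW(<S>) = {$, q, r, v, w}.
FOLLOW(<N>): in <S>->r q <N> <S>, <N> is followed by <S> with FIRST {epsilon, r}; in <S>->r q <N> <S>, the suffix after <N> is nullable, so FOLLOW(<N>) ⊇ FOLLOW(<S>) = {$, q, r, v, w}; in <H>-><N> q, <N> is followed by q with FIRST {q}. Thus FOLLOW(<N>) = {$, q, r, v, w}.
FOLLOW(<H>): in <N>-><H> <S> <H> <H> (occurrence 1), <H> is followed by <S> <H> <H> with FIRST {epsilon, q, r, v, w}; in <N>-><H> <S> <H> <H> (occurrence 1), the suffix after <H> is nullable, so FOLLOW(<H>) ⊇ FOLLOW(<N>) = {$, q, r, v, w}; in <N>-><H> <S> <H> <H> (occurrence 2), <H> is followed by <H> with FIRST {epsilon, q, r, v, w}; in <N>-><H> <S> <H> <H> (occurrence 2), the suffix after <H> is nullable, so FOLLOW(<H>) ⊇ FOLLOW(<N>) = {$, q, r, v, w}; in <N>-><H> <S> <H> <H> (occurrence 3), the suffix after <H> is empty, so FOLLOW(<H>) ⊇ FOLLOW(<N>) = {$, q, r, v, w}. Thus FOLLOW(<H>) = {$, q, r, v, w}.

{$, q, r, v, w}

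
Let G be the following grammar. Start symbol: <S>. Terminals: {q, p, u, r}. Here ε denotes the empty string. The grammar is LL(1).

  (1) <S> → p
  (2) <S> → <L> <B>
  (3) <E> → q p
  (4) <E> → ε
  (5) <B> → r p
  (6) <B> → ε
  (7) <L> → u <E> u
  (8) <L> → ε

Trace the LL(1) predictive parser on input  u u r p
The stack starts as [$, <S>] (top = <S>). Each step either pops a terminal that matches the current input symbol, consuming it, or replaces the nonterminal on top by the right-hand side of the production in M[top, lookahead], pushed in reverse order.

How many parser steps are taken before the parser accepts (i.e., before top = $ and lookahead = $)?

     Stack          Input      Action
  1  $ <S>          u u r p $  expand <S> → <L> <B>
  2  $ <B> <L>      u u r p $  expand <L> → u <E> u
  3  $ <B> u <E> u  u u r p $  match u
  4  $ <B> u <E>    u r p $    expand <E> → ε
  5  $ <B> u        u r p $    match u
  6  $ <B>          r p $      expand <B> → r p
  7  $ p r          r p $      match r
  8  $ p            p $        match p
Accept reached after 8 steps.

8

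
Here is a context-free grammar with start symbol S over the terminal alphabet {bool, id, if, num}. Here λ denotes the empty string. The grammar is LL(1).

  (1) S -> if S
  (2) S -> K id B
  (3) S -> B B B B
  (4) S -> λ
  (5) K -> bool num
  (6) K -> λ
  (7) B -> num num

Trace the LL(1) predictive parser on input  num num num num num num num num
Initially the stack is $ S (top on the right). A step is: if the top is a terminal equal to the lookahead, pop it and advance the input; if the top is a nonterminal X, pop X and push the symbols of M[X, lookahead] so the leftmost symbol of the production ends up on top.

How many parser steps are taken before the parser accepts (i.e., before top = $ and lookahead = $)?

      Stack            Input                              Action
   1  $ S              num num num num num num num num $  expand S -> B B B B
   2  $ B B B B        num num num num num num num num $  expand B -> num num
   3  $ B B B num num  num num num num num num num num $  match num
   4  $ B B B num      num num num num num num num $      match num
   5  $ B B B          num num num num num num $          expand B -> num num
   6  $ B B num num    num num num num num num $          match num
   7  $ B B num        num num num num num $              match num
   8  $ B B            num num num num $                  expand B -> num num
   9  $ B num num      num num num num $                  match num
  10  $ B num          num num num $                      match num
  11  $ B              num num $                          expand B -> num num
  12  $ num num        num num $                          match num
  13  $ num            num $                              match num
Accept reached after 13 steps.

13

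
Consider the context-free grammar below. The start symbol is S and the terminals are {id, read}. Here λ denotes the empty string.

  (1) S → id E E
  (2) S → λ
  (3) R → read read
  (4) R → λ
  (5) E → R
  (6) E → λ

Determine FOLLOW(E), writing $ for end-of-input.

FIRST(S) = {λ, id}
FIRST(R) = {λ, read}
FIRST(E) = {λ, read}  (via R)
FOLLOW(S) includes $ since S is the start symbol.
FOLLOW(S): S appears on no right-hand side. Thus FOLLOW(S) = {$}.
FOLLOW(E): in S→id E E (occurrence 1), E is followed by E with FIRST {λ, read}; in S→id E E (occurrence 1), the suffix after E is nullable, so FOLLOW(E) ⊇ FOLLOW(S) = {$}; in S→id E E (occurrence 2), the suffix after E is empty, so FOLLOW(E) ⊇ FOLLOW(S) = {$}. Thus FOLLOW(E) = {$, read}.
FOLLOW(R): in E→R, the suffix after R is empty, so FOLLOW(R) ⊇ FOLLOW(E) = {$, read}. Thus FOLLOW(R) = {$, read}.

{$, read}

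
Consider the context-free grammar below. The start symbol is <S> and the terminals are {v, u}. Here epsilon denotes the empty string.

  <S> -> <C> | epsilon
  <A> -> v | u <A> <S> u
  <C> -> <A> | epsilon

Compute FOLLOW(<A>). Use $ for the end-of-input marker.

FIRST(<A>): from <A>->v we get {v}; from <A>->u <A> <S> u we get {u}. So FIRST(<A>) = {u, v}.
FIRST(<C>): from <C>-><A> we get {u, v}; from <C>->epsilon we get {epsilon}. So FIRST(<C>) = {epsilon, u, v}.
FIRST(<S>): from <S>-><C> we get {epsilon, u, v}; from <S>->epsilon we get {epsilon}. So FIRST(<S>) = {epsilon, u, v}.
FOLLOW(<S>) includes $ since <S> is the start symbol.
FOLLOW(<S>): in <A>->u <A> <S> u, <S> is followed by u with FIRST {u}. Thus FOLLOW(<S>) = {$, u}.
FOLLOW(<C>): in <S>-><C>, the suffix after <C> is empty, so FOLLOW(<C>) ⊇ FOLLOW(<S>) = {$, u}. Thus FOLLOW(<C>) = {$, u}.
FOLLOW(<A>): in <A>->u <A> <S> u, <A> is followed by <S> u with FIRST {u, v}; in <C>-><A>, the suffix after <A> is empty, so FOLLOW(<A>) ⊇ FOLLOW(<C>) = {$, u}. Thus FOLLOW(<A>) = {$, u, v}.

{$, u, v}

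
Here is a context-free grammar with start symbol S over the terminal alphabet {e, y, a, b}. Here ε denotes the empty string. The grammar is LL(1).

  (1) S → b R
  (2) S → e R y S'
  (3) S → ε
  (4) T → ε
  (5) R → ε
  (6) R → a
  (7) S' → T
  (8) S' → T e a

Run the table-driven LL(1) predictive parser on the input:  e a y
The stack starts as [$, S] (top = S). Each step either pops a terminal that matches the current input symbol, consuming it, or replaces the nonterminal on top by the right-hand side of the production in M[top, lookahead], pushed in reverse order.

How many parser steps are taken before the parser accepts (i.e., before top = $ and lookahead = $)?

7

     Stack       Input    Action
  1  $ S         e a y $  expand S → e R y S'
  2  $ S' y R e  e a y $  match e
  3  $ S' y R    a y $    expand R → a
  4  $ S' y a    a y $    match a
  5  $ S' y      y $      match y
  6  $ S'        $        expand S' → T
  7  $ T         $        expand T → ε
Accept reached after 7 steps.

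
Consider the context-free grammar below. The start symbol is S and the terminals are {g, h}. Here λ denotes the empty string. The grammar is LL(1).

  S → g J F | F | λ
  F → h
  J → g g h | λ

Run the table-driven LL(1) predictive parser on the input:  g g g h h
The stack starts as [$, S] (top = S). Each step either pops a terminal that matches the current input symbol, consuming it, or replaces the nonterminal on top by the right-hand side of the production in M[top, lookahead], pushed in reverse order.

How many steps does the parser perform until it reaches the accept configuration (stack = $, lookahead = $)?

8

     Stack      Input        Action
  1  $ S        g g g h h $  expand S → g J F
  2  $ F J g    g g g h h $  match g
  3  $ F J      g g h h $    expand J → g g h
  4  $ F h g g  g g h h $    match g
  5  $ F h g    g h h $      match g
  6  $ F h      h h $        match h
  7  $ F        h $          expand F → h
  8  $ h        h $          match h
Accept reached after 8 steps.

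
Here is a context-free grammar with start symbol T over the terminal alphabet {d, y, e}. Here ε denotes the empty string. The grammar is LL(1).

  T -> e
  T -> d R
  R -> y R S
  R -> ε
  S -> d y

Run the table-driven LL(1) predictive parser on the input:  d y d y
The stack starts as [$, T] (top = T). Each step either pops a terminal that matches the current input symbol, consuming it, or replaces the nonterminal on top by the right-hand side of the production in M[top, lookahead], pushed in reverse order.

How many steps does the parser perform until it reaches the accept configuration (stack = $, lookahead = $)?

     Stack    Input      Action
  1  $ T      d y d y $  expand T -> d R
  2  $ R d    d y d y $  match d
  3  $ R      y d y $    expand R -> y R S
  4  $ S R y  y d y $    match y
  5  $ S R    d y $      expand R -> ε
  6  $ S      d y $      expand S -> d y
  7  $ y d    d y $      match d
  8  $ y      y $        match y
Accept reached after 8 steps.

8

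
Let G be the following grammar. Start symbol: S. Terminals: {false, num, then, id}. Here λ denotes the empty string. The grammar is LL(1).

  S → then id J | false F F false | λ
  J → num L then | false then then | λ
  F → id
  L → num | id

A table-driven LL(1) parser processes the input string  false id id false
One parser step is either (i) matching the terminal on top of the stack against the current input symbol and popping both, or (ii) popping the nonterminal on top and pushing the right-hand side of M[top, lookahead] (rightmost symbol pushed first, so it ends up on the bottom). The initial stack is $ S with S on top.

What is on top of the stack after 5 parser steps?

step 1: stack=$ S  input=false id id false $  — expand S → false F F false
step 2: stack=$ false F F false  input=false id id false $  — match false
step 3: stack=$ false F F  input=id id false $  — expand F → id
step 4: stack=$ false F id  input=id id false $  — match id
step 5: stack=$ false F  input=id false $  — expand F → id
Stack after step 5: $ false id (top = id).

id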